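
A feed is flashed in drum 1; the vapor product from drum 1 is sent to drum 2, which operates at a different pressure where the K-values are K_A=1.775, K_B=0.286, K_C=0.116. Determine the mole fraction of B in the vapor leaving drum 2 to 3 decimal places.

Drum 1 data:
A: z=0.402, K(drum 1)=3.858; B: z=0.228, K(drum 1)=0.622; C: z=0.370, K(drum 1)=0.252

y_B (drum 2) = 0.073

Drum 1:
Let ψ₁ = V/F and solve Σ zᵢ(Kᵢ−1)/(1+ψ₁(Kᵢ−1)) = 0.
g(0) = ΣzᵢKᵢ − 1 = 0.786 and g(1) = 1 − Σzᵢ/Kᵢ = -0.939, so a root lies in (0, 1).
Iterate (Newton) starting at ψ₁ = 0.5:
  ψ₁ = 0.500: g = -0.0754, g' = -1.134 → ψ₁ = 0.434
Converged at ψ₁ = 0.434.
Drum-1 compositions:
  A: x = 0.179, y = 0.692
  B: x = 0.273, y = 0.170
  C: x = 0.548, y = 0.138
Drum-2 feed = drum-1 vapor: z₂ = (0.6923, 0.1696, 0.1380).
Drum 2:
Rachford–Rice: g(ψ₂) = Σ zᵢ(Kᵢ−1)/(1+ψ₂(Kᵢ−1)) = 0.
g(0) = ΣzᵢKᵢ − 1 = 0.293 and g(1) = 1 − Σzᵢ/Kᵢ = -1.173, so a root lies in (0, 1).
Newton iteration, ψ₂⁰ = 0.39:
  ψ₂ = 0.390: g = 0.0579, g' = -0.663 → ψ₂ = 0.477
  ψ₂ = 0.477: g = -0.0032, g' = -0.744 → ψ₂ = 0.473
Converged at ψ₂ = 0.473.
  A: x = 0.507, y = 0.899
  B: x = 0.256, y = 0.073
  C: x = 0.237, y = 0.028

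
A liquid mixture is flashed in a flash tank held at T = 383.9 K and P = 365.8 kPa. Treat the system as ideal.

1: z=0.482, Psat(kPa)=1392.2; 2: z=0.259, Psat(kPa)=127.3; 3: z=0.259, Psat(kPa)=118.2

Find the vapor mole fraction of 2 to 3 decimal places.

Raoult's law: Kᵢ = Pᵢˢᵃᵗ/P = Pᵢˢᵃᵗ/365.8.
  K_1 = 1392.2/365.8 = 3.80590, K_2 = 127.3/365.8 = 0.34800, K_3 = 118.2/365.8 = 0.32313
Let ψ = V/F and solve Σ zᵢ(Kᵢ−1)/(1+ψ(Kᵢ−1)) = 0.
Feasibility: ΣzᵢKᵢ = 2.008, Σzᵢ/Kᵢ = 1.672 — both > 1, two phases present.
Newton iteration, ψ⁰ = 0.68:
  ψ = 0.680: g = -0.1631, g' = -1.211 → ψ = 0.545
  ψ = 0.545: g = -0.0054, g' = -1.156 → ψ = 0.541
Converged at ψ = 0.541.
Compositions from xᵢ = zᵢ/(1+ψ(Kᵢ−1)), yᵢ = Kᵢxᵢ:
  1: x = 0.191, y = 0.729
  2: x = 0.400, y = 0.139
  3: x = 0.408, y = 0.132

y_2 = 0.139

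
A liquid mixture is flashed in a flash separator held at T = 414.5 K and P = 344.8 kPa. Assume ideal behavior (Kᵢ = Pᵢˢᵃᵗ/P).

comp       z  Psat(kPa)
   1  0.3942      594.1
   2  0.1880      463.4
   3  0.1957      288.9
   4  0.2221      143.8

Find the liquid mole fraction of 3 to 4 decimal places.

Raoult's law: Kᵢ = Pᵢˢᵃᵗ/P = Pᵢˢᵃᵗ/344.8.
  K_1 = 594.1/344.8 = 1.723028, K_2 = 463.4/344.8 = 1.343968, K_3 = 288.9/344.8 = 0.837877, K_4 = 143.8/344.8 = 0.417053
Newton–Raphson from V/F = 0.65:
  V/F = 0.6500: g = 0.00282, g' = -0.3123 → V/F = 0.6590
Converged at V/F = 0.6590.
Compositions from xᵢ = zᵢ/(1+V/F(Kᵢ−1)), yᵢ = Kᵢxᵢ:
  1: x = 0.2670, y = 0.4600
  2: x = 0.1533, y = 0.2060
  3: x = 0.2191, y = 0.1836
  4: x = 0.3606, y = 0.1504

x_3 = 0.2191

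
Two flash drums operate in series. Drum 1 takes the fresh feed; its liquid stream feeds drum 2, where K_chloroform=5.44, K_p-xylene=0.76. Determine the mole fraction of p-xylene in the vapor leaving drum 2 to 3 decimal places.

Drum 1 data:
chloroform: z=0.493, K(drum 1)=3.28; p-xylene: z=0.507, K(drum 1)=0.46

Drum 1:
Rachford–Rice: g(ψ₁) = Σ zᵢ(Kᵢ−1)/(1+ψ₁(Kᵢ−1)) = 0.
Check two-phase: ΣzᵢKᵢ = 1.850 > 1 and Σzᵢ/Kᵢ = 1.252 > 1, so g(0) = 0.850 > 0 and g(1) = -0.252 < 0.
Binary case is linear: z₁(K₁−1)(1+ψ₁(K₂−1)) + z₂(K₂−1)(1+ψ₁(K₁−1)) = 0
⇒ ψ₁ = [z₁(K₁−1)+z₂(K₂−1)] / [−(K₁−1)(K₂−1)] = 0.8503/1.2312 = 0.691
Drum-1 compositions:
  chloroform: x = 0.191, y = 0.628
  p-xylene: x = 0.809, y = 0.372
Drum-2 feed = drum-1 liquid: z₂ = (0.1915, 0.8085).
Drum 2:
Material balance + equilibrium reduce to Σ zᵢ(Kᵢ−1)/(1+ψ₂(Kᵢ−1)) = 0.
Check two-phase: ΣzᵢKᵢ = 1.656 > 1 and Σzᵢ/Kᵢ = 1.099 > 1, so g(0) = 0.656 > 0 and g(1) = -0.099 < 0.
Newton iteration, ψ₂⁰ = 0.4:
  ψ₂ = 0.400: g = 0.0916, g' = -0.547 → ψ₂ = 0.568
  ψ₂ = 0.568: g = 0.0169, g' = -0.367 → ψ₂ = 0.614
  ψ₂ = 0.614: g = 0.0007, g' = -0.336 → ψ₂ = 0.616
Converged at ψ₂ = 0.616.
  chloroform: x = 0.051, y = 0.279
  p-xylene: x = 0.949, y = 0.721

y_p-xylene (drum 2) = 0.721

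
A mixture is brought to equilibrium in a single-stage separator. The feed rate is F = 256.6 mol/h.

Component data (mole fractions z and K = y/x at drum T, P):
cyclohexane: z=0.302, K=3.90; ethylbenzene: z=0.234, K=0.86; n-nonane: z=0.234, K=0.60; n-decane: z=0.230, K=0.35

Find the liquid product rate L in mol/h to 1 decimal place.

L = 134.2 mol/h

Rachford–Rice: g(ψ) = Σ zᵢ(Kᵢ−1)/(1+ψ(Kᵢ−1)) = 0.
Feasibility: ΣzᵢKᵢ = 1.600, Σzᵢ/Kᵢ = 1.397 — both > 1, two phases present.
Newton–Raphson from ψ = 0.5:
  ψ = 0.500: g = -0.0162, g' = -0.700 → ψ = 0.477
Converged at ψ = 0.477.
Then V = ψ·F = 0.4770·256.6 = 122.4 mol/h and L = F − V = 134.2 mol/h.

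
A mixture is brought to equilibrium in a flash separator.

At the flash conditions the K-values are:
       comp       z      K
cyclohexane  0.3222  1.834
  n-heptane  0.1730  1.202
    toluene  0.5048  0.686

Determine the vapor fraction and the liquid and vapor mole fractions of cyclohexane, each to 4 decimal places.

Material balance + equilibrium reduce to Σ zᵢ(Kᵢ−1)/(1+ψ(Kᵢ−1)) = 0.
g(0) = ΣzᵢKᵢ − 1 = 0.1452 and g(1) = 1 − Σzᵢ/Kᵢ = -0.0555, so a root lies in (0, 1).
Newton–Raphson from ψ = 0.5:
  ψ = 0.5000: g = 0.03335, g' = -0.1875 → ψ = 0.6779
  ψ = 0.6779: g = 0.00103, g' = -0.1772 → ψ = 0.6837
Converged at ψ = 0.6837.
Compositions from xᵢ = zᵢ/(1+ψ(Kᵢ−1)), yᵢ = Kᵢxᵢ:
  cyclohexane: x = 0.2052, y = 0.3763
  n-heptane: x = 0.1520, y = 0.1827
  toluene: x = 0.6428, y = 0.4410

ψ = 0.6837, x_cyclohexane = 0.2052, y_cyclohexane = 0.3763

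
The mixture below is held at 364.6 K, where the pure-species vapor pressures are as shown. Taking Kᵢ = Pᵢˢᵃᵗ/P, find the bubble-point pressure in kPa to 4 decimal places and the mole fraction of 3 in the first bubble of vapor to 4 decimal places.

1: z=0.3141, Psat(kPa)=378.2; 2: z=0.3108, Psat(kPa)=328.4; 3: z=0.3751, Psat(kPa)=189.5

At the bubble point ψ → 0, so ΣzᵢKᵢ = 1 with Kᵢ = Pᵢˢᵃᵗ/P ⇒ P = ΣzᵢPᵢˢᵃᵗ.
P = 0.3141·378.2 + 0.3108·328.4 + 0.3751·189.5 = 291.9408 kPa
yᵢ = zᵢPᵢˢᵃᵗ/P ⇒ y_3 = 0.3751·189.5/291.9408 = 0.2435

Pbub = 291.9408 kPa, y_3 = 0.2435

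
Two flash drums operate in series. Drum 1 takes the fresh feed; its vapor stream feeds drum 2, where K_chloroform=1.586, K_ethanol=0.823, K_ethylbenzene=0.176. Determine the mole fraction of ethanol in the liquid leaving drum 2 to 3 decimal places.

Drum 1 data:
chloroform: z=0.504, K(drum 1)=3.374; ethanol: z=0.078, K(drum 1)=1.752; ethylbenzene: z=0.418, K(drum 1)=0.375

x_ethanol (drum 2) = 0.093

Drum 1:
Iterate (Newton) starting at ψ₁ = 0.6:
  ψ₁ = 0.600: g = 0.1159, g' = -0.922 → ψ₁ = 0.726
  ψ₁ = 0.726: g = -0.0007, g' = -0.948 → ψ₁ = 0.725
Converged at ψ₁ = 0.725.
Drum-1 compositions:
  chloroform: x = 0.185, y = 0.625
  ethanol: x = 0.050, y = 0.088
  ethylbenzene: x = 0.764, y = 0.287
Drum-2 feed = drum-1 vapor: z₂ = (0.6249, 0.0884, 0.2866).
Drum 2:
Material balance + equilibrium reduce to Σ zᵢ(Kᵢ−1)/(1+ψ₂(Kᵢ−1)) = 0.
g(0) = ΣzᵢKᵢ − 1 = 0.114 and g(1) = 1 − Σzᵢ/Kᵢ = -1.130, so a root lies in (0, 1).
Iterate (Newton) starting at ψ₂ = 0.69:
  ψ₂ = 0.690: g = -0.3044, g' = -1.158 → ψ₂ = 0.427
  ψ₂ = 0.427: g = -0.0884, g' = -0.604 → ψ₂ = 0.281
  ψ₂ = 0.281: g = -0.0092, g' = -0.491 → ψ₂ = 0.262
Converged at ψ₂ = 0.262.
  chloroform: x = 0.542, y = 0.859
  ethanol: x = 0.093, y = 0.076
  ethylbenzene: x = 0.365, y = 0.064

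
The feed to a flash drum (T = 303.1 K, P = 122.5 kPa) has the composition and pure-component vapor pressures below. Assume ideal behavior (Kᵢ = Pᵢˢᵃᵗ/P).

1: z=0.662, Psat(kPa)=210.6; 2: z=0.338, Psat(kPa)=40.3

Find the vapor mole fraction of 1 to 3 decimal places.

Raoult's law: Kᵢ = Pᵢˢᵃᵗ/P = Pᵢˢᵃᵗ/122.5.
  K_1 = 210.6/122.5 = 1.71918, K_2 = 40.3/122.5 = 0.32898
Material balance + equilibrium reduce to Σ zᵢ(Kᵢ−1)/(1+β(Kᵢ−1)) = 0.
Check two-phase: ΣzᵢKᵢ = 1.249 > 1 and Σzᵢ/Kᵢ = 1.412 > 1, so g(0) = 0.249 > 0 and g(1) = -0.412 < 0.
Binary case is linear: z₁(K₁−1)(1+β(K₂−1)) + z₂(K₂−1)(1+β(K₁−1)) = 0
⇒ β = [z₁(K₁−1)+z₂(K₂−1)] / [−(K₁−1)(K₂−1)] = 0.2493/0.4826 = 0.517
Compositions from xᵢ = zᵢ/(1+β(Kᵢ−1)), yᵢ = Kᵢxᵢ:
  1: x = 0.483, y = 0.830
  2: x = 0.517, y = 0.170

y_1 = 0.830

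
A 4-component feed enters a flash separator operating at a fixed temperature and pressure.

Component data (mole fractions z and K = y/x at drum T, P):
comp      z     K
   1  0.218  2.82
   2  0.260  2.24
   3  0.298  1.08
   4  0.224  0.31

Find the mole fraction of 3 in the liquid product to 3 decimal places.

Let β = V/F and solve Σ zᵢ(Kᵢ−1)/(1+β(Kᵢ−1)) = 0.
Check two-phase: ΣzᵢKᵢ = 1.588 > 1 and Σzᵢ/Kᵢ = 1.192 > 1, so g(0) = 0.588 > 0 and g(1) = -0.192 < 0.
Iterate (Newton) starting at β = 0.5:
  β = 0.500: g = 0.1937, g' = -0.601 → β = 0.822
  β = 0.822: g = -0.0165, g' = -0.786 → β = 0.801
Converged at β = 0.801.
Compositions from xᵢ = zᵢ/(1+β(Kᵢ−1)), yᵢ = Kᵢxᵢ:
  1: x = 0.089, y = 0.250
  2: x = 0.130, y = 0.292
  3: x = 0.280, y = 0.302
  4: x = 0.501, y = 0.155

x_3 = 0.280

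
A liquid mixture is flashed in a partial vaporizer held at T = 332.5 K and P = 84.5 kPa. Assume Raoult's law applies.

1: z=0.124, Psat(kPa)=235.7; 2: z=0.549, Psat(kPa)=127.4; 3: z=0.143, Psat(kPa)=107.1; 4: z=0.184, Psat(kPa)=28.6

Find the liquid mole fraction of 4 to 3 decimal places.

Raoult's law: Kᵢ = Pᵢˢᵃᵗ/P = Pᵢˢᵃᵗ/84.5.
  K_1 = 235.7/84.5 = 2.78935, K_2 = 127.4/84.5 = 1.50769, K_3 = 107.1/84.5 = 1.26746, K_4 = 28.6/84.5 = 0.33846
Rachford–Rice: g(V/F) = Σ zᵢ(Kᵢ−1)/(1+V/F(Kᵢ−1)) = 0.
g(0) = ΣzᵢKᵢ − 1 = 0.417 and g(1) = 1 − Σzᵢ/Kᵢ = -0.065, so a root lies in (0, 1).
Newton–Raphson from V/F = 0.46:
  V/F = 0.460: g = 0.2067, g' = -0.387 → V/F = 0.994
  V/F = 0.994: g = -0.0604, g' = -0.808 → V/F = 0.920
  V/F = 0.920: g = -0.0062, g' = -0.654 → V/F = 0.910
Converged at V/F = 0.910.
Compositions from xᵢ = zᵢ/(1+V/F(Kᵢ−1)), yᵢ = Kᵢxᵢ:
  1: x = 0.047, y = 0.132
  2: x = 0.376, y = 0.566
  3: x = 0.115, y = 0.146
  4: x = 0.462, y = 0.156

x_4 = 0.462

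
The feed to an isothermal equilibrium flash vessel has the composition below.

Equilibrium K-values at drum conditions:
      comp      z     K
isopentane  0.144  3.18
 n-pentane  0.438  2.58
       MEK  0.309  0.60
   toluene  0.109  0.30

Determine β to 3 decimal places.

Rachford–Rice: g(β) = Σ zᵢ(Kᵢ−1)/(1+β(Kᵢ−1)) = 0.
g(0) = ΣzᵢKᵢ − 1 = 0.806 and g(1) = 1 − Σzᵢ/Kᵢ = -0.093, so a root lies in (0, 1).
Newton–Raphson from β = 0.5:
  β = 0.500: g = 0.2649, g' = -0.702 → β = 0.878
  β = 0.878: g = 0.0094, g' = -0.749 → β = 0.890
Converged at β = 0.890.

β = 0.890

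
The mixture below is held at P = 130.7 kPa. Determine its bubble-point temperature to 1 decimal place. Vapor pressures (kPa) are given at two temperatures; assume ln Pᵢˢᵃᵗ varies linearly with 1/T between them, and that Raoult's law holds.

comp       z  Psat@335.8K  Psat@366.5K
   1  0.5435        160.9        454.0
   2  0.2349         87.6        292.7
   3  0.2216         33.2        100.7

Bubble-point temperature: ΣzᵢPᵢˢᵃᵗ(T) = P. Interpolate ln Pᵢˢᵃᵗ = aᵢ + bᵢ/T.
  T = 335.8 K: ΣzᵢPᵢˢᵃᵗ = 115.38 kPa
  T = 366.5 K: ΣzᵢPᵢˢᵃᵗ = 337.82 kPa
  T = 351.1 K: ΣzᵢPᵢˢᵃᵗ = 201.66 kPa
  T = 343.5 K: ΣzᵢPᵢˢᵃᵗ = 153.75 kPa
  T = 339.6 K: ΣzᵢPᵢˢᵃᵗ = 133.15 kPa
  T = 337.7 K: ΣzᵢPᵢˢᵃᵗ = 124.00 kPa
Interpolating between 337.7 K and 339.6 K gives T ≈ 339.1 K.

T = 339.1 K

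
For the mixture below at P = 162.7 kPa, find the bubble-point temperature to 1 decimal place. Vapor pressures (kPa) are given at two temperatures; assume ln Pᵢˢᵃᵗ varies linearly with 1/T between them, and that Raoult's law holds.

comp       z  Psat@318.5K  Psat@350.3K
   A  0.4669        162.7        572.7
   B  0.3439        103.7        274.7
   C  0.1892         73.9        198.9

T = 325.1 K

Bubble-point temperature: ΣzᵢPᵢˢᵃᵗ(T) = P. Interpolate ln Pᵢˢᵃᵗ = aᵢ + bᵢ/T.
  T = 318.5 K: ΣzᵢPᵢˢᵃᵗ = 125.61 kPa
  T = 350.3 K: ΣzᵢPᵢˢᵃᵗ = 399.49 kPa
  T = 334.4 K: ΣzᵢPᵢˢᵃᵗ = 229.74 kPa
  T = 326.4 K: ΣzᵢPᵢˢᵃᵗ = 170.70 kPa
  T = 322.4 K: ΣzᵢPᵢˢᵃᵗ = 146.39 kPa
  T = 324.4 K: ΣzᵢPᵢˢᵃᵗ = 158.15 kPa
Interpolating between 324.4 K and 326.4 K gives T ≈ 325.1 K.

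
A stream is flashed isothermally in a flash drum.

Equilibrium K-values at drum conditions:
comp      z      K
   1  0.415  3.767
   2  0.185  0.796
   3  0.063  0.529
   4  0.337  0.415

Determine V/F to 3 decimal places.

Material balance + equilibrium reduce to Σ zᵢ(Kᵢ−1)/(1+V/F(Kᵢ−1)) = 0.
Feasibility: ΣzᵢKᵢ = 1.884, Σzᵢ/Kᵢ = 1.274 — both > 1, two phases present.
Newton iteration, V/F⁰ = 0.67:
  V/F = 0.670: g = -0.0089, g' = -0.742 → V/F = 0.658
Converged at V/F = 0.658.

V/F = 0.658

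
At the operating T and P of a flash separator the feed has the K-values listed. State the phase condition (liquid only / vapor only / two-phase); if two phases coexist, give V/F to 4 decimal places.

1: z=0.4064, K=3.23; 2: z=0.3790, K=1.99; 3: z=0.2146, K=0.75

ΣzᵢKᵢ = 2.2278; Σzᵢ/Kᵢ = 0.6024.
Since Σzᵢ/Kᵢ < 1 the mixture is above its dew point — single vapor phase.

vapor only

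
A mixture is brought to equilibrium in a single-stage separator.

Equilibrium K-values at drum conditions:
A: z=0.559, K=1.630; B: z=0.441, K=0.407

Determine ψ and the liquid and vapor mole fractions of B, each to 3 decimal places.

ψ = 0.243, x_B = 0.515, y_B = 0.210

Rachford–Rice: g(ψ) = Σ zᵢ(Kᵢ−1)/(1+ψ(Kᵢ−1)) = 0.
Feasibility: ΣzᵢKᵢ = 1.091, Σzᵢ/Kᵢ = 1.426 — both > 1, two phases present.
Iterate (Newton) starting at ψ = 0.56:
  ψ = 0.560: g = -0.1312, g' = -0.469 → ψ = 0.280
  ψ = 0.280: g = -0.0143, g' = -0.383 → ψ = 0.243
Converged at ψ = 0.243.
Compositions from xᵢ = zᵢ/(1+ψ(Kᵢ−1)), yᵢ = Kᵢxᵢ:
  A: x = 0.485, y = 0.790
  B: x = 0.515, y = 0.210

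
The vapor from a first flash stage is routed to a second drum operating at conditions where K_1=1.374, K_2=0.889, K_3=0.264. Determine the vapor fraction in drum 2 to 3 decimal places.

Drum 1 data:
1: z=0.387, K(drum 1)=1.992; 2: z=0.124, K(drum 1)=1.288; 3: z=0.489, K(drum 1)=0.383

Drum 1:
Material balance + equilibrium reduce to Σ zᵢ(Kᵢ−1)/(1+ψ₁(Kᵢ−1)) = 0.
g(0) = ΣzᵢKᵢ − 1 = 0.118 and g(1) = 1 − Σzᵢ/Kᵢ = -0.567, so a root lies in (0, 1).
Iterate (Newton) starting at ψ₁ = 0.66:
  ψ₁ = 0.660: g = -0.2470, g' = -0.676 → ψ₁ = 0.295
  ψ₁ = 0.295: g = -0.0388, g' = -0.515 → ψ₁ = 0.219
Converged at ψ₁ = 0.219.
Drum-1 compositions:
  1: x = 0.318, y = 0.633
  2: x = 0.117, y = 0.150
  3: x = 0.565, y = 0.217
Drum-2 feed = drum-1 vapor: z₂ = (0.6332, 0.1502, 0.2166).
Drum 2:
Rachford–Rice: g(ψ₂) = Σ zᵢ(Kᵢ−1)/(1+ψ₂(Kᵢ−1)) = 0.
Feasibility: ΣzᵢKᵢ = 1.061, Σzᵢ/Kᵢ = 1.450 — both > 1, two phases present.
Newton–Raphson from ψ₂ = 0.68:
  ψ₂ = 0.680: g = -0.1484, g' = -0.529 → ψ₂ = 0.399
  ψ₂ = 0.399: g = -0.0372, g' = -0.304 → ψ₂ = 0.277
  ψ₂ = 0.277: g = -0.0029, g' = -0.260 → ψ₂ = 0.266
Converged at ψ₂ = 0.266.
  1: x = 0.576, y = 0.791
  2: x = 0.155, y = 0.138
  3: x = 0.269, y = 0.071

V/F (drum 2) = 0.266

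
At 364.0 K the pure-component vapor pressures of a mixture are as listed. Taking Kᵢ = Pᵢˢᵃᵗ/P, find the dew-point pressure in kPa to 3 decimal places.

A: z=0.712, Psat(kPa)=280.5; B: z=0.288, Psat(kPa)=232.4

Pdew = 264.721 kPa

At the dew point ψ → 1, so Σzᵢ/Kᵢ = 1 with Kᵢ = Pᵢˢᵃᵗ/P ⇒ 1/P = Σzᵢ/Pᵢˢᵃᵗ.
1/P = 0.712/280.5 + 0.288/232.4 = 0.003778 ⇒ P = 264.721 kPa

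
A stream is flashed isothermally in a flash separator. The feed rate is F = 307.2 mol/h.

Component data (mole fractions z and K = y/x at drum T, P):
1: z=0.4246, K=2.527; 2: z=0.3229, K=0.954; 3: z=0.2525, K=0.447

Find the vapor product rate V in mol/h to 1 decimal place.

V = 263.2 mol/h

Newton iteration, ψ⁰ = 0.5:
  ψ = 0.5000: g = 0.15946, g' = -0.4666 → ψ = 0.8418
  ψ = 0.8418: g = 0.00701, g' = -0.4606 → ψ = 0.8570
  ψ = 0.8570: g = -0.00004, g' = -0.4655 → ψ = 0.8569
Converged at ψ = 0.8569.
Then V = ψ·F = 0.8569·307.2 = 263.2 mol/h and L = F − V = 44.0 mol/h.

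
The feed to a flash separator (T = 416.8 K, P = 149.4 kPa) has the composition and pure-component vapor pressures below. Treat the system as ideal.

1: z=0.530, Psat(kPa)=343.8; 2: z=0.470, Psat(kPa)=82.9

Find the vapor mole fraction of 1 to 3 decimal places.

Raoult's law: Kᵢ = Pᵢˢᵃᵗ/P = Pᵢˢᵃᵗ/149.4.
  K_1 = 343.8/149.4 = 2.30120, K_2 = 82.9/149.4 = 0.55489
Material balance + equilibrium reduce to Σ zᵢ(Kᵢ−1)/(1+ψ(Kᵢ−1)) = 0.
Check two-phase: ΣzᵢKᵢ = 1.480 > 1 and Σzᵢ/Kᵢ = 1.077 > 1, so g(0) = 0.480 > 0 and g(1) = -0.077 < 0.
Binary case is linear: z₁(K₁−1)(1+ψ(K₂−1)) + z₂(K₂−1)(1+ψ(K₁−1)) = 0
⇒ ψ = [z₁(K₁−1)+z₂(K₂−1)] / [−(K₁−1)(K₂−1)] = 0.4804/0.5792 = 0.830
Compositions from xᵢ = zᵢ/(1+ψ(Kᵢ−1)), yᵢ = Kᵢxᵢ:
  1: x = 0.255, y = 0.587
  2: x = 0.745, y = 0.413

y_1 = 0.587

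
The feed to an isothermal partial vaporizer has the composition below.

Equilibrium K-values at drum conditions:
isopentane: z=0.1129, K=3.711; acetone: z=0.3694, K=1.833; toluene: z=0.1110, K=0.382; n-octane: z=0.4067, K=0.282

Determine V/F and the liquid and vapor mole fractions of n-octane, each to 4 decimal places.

Material balance + equilibrium reduce to Σ zᵢ(Kᵢ−1)/(1+V/F(Kᵢ−1)) = 0.
g(0) = ΣzᵢKᵢ − 1 = 0.2532 and g(1) = 1 − Σzᵢ/Kᵢ = -0.9647, so a root lies in (0, 1).
Newton iteration, V/F⁰ = 0.5:
  V/F = 0.5000: g = -0.20766, g' = -0.8764 → V/F = 0.2630
  V/F = 0.2630: g = -0.01085, g' = -0.8343 → V/F = 0.2500
  V/F = 0.2500: g = 0.00004, g' = -0.8411 → V/F = 0.2501
Converged at V/F = 0.2501.
Compositions from xᵢ = zᵢ/(1+V/F(Kᵢ−1)), yᵢ = Kᵢxᵢ:
  isopentane: x = 0.0673, y = 0.2497
  acetone: x = 0.3057, y = 0.5604
  toluene: x = 0.1313, y = 0.0502
  n-octane: x = 0.4957, y = 0.1398

V/F = 0.2501, x_n-octane = 0.4957, y_n-octane = 0.1398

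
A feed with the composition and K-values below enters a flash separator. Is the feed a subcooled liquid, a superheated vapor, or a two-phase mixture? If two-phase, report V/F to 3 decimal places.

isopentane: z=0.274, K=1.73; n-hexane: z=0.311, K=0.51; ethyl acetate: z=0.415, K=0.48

ΣzᵢKᵢ = 0.832; Σzᵢ/Kᵢ = 1.633.
Since ΣzᵢKᵢ < 1 the mixture is below its bubble point — single liquid phase.

subcooled liquid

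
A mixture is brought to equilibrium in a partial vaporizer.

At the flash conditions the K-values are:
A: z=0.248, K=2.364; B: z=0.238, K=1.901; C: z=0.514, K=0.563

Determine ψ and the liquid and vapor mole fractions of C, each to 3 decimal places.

ψ = 0.652, x_C = 0.719, y_C = 0.405

Rachford–Rice: g(ψ) = Σ zᵢ(Kᵢ−1)/(1+ψ(Kᵢ−1)) = 0.
g(0) = ΣzᵢKᵢ − 1 = 0.328 and g(1) = 1 − Σzᵢ/Kᵢ = -0.143, so a root lies in (0, 1).
Iterate (Newton) starting at ψ = 0.5:
  ψ = 0.500: g = 0.0615, g' = -0.416 → ψ = 0.648
  ψ = 0.648: g = 0.0016, g' = -0.398 → ψ = 0.652
Converged at ψ = 0.652.
Compositions from xᵢ = zᵢ/(1+ψ(Kᵢ−1)), yᵢ = Kᵢxᵢ:
  A: x = 0.131, y = 0.310
  B: x = 0.150, y = 0.285
  C: x = 0.719, y = 0.405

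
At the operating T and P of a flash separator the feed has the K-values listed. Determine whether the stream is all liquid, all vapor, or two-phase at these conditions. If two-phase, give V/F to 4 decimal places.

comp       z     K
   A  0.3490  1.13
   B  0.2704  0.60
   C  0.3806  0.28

ΣzᵢKᵢ = 0.6632; Σzᵢ/Kᵢ = 2.1188.
Since ΣzᵢKᵢ < 1 the mixture is below its bubble point — single liquid phase.

all liquid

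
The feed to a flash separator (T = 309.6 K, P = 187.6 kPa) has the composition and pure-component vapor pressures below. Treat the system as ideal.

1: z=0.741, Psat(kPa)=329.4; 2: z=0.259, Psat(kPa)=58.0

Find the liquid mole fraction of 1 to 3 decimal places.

Raoult's law: Kᵢ = Pᵢˢᵃᵗ/P = Pᵢˢᵃᵗ/187.6.
  K_1 = 329.4/187.6 = 1.75586, K_2 = 58.0/187.6 = 0.30917
Let ψ = V/F and solve Σ zᵢ(Kᵢ−1)/(1+ψ(Kᵢ−1)) = 0.
Feasibility: ΣzᵢKᵢ = 1.381, Σzᵢ/Kᵢ = 1.260 — both > 1, two phases present.
Binary case is linear: z₁(K₁−1)(1+ψ(K₂−1)) + z₂(K₂−1)(1+ψ(K₁−1)) = 0
⇒ ψ = [z₁(K₁−1)+z₂(K₂−1)] / [−(K₁−1)(K₂−1)] = 0.3812/0.5222 = 0.730
Compositions from xᵢ = zᵢ/(1+ψ(Kᵢ−1)), yᵢ = Kᵢxᵢ:
  1: x = 0.478, y = 0.838
  2: x = 0.522, y = 0.162

x_1 = 0.478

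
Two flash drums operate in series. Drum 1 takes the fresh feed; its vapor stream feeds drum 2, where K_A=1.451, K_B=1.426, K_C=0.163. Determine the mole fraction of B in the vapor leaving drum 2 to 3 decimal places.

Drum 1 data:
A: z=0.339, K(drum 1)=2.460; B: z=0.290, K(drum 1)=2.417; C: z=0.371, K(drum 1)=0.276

y_B (drum 2) = 0.433

Drum 1:
Let ψ₁ = V/F and solve Σ zᵢ(Kᵢ−1)/(1+ψ₁(Kᵢ−1)) = 0.
Check two-phase: ΣzᵢKᵢ = 1.637 > 1 and Σzᵢ/Kᵢ = 1.602 > 1, so g(0) = 0.637 > 0 and g(1) = -0.602 < 0.
Iterate (Newton) starting at ψ₁ = 0.5:
  ψ₁ = 0.500: g = 0.1056, g' = -0.919 → ψ₁ = 0.615
  ψ₁ = 0.615: g = -0.0038, g' = -0.999 → ψ₁ = 0.611
Converged at ψ₁ = 0.611.
Drum-1 compositions:
  A: x = 0.179, y = 0.441
  B: x = 0.155, y = 0.376
  C: x = 0.665, y = 0.184
Drum-2 feed = drum-1 vapor: z₂ = (0.4407, 0.3756, 0.1837).
Drum 2:
Newton–Raphson from ψ₂ = 0.31:
  ψ₂ = 0.310: g = 0.1081, g' = -0.357 → ψ₂ = 0.613
  ψ₂ = 0.613: g = -0.0332, g' = -0.641 → ψ₂ = 0.561
  ψ₂ = 0.561: g = -0.0022, g' = -0.559 → ψ₂ = 0.557
Converged at ψ₂ = 0.557.
  A: x = 0.352, y = 0.511
  B: x = 0.304, y = 0.433
  C: x = 0.344, y = 0.056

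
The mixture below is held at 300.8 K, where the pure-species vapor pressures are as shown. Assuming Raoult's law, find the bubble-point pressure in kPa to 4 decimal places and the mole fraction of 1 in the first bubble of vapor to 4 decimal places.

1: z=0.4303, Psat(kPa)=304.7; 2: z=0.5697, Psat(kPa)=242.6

Pbub = 269.3216 kPa, y_1 = 0.4868

At the bubble point ψ → 0, so ΣzᵢKᵢ = 1 with Kᵢ = Pᵢˢᵃᵗ/P ⇒ P = ΣzᵢPᵢˢᵃᵗ.
P = 0.4303·304.7 + 0.5697·242.6 = 269.3216 kPa
yᵢ = zᵢPᵢˢᵃᵗ/P ⇒ y_1 = 0.4303·304.7/269.3216 = 0.4868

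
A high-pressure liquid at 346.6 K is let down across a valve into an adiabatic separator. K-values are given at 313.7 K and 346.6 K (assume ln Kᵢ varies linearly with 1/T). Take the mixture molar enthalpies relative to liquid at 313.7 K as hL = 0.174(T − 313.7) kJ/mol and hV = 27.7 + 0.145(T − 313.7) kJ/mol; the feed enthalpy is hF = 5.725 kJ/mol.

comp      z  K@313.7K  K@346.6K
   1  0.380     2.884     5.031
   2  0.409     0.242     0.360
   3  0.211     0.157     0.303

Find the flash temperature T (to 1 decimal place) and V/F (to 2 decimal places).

T = 316.8 K, V/F = 0.19

Adiabatic flash: solve Rachford–Rice at each trial T, then check hF = ψ·hV(T) + (1−ψ)·hL(T).
  T = 313.7 K: K = (2.884, 0.242, 0.157), RR gives ψ = 0.154, H_out = 4.256 kJ/mol
  T = 346.6 K: K = (5.031, 0.360, 0.303), RR gives ψ = 0.422, H_out = 17.014 kJ/mol
  T = 330.1 K: K = (3.859, 0.298, 0.221), RR gives ψ = 0.305, H_out = 11.148 kJ/mol
  T = 321.9 K: K = (3.348, 0.269, 0.187), RR gives ψ = 0.237, H_out = 7.924 kJ/mol
  T = 317.8 K: K = (3.111, 0.255, 0.172), RR gives ψ = 0.198, H_out = 6.162 kJ/mol
  T = 315.8 K: K = (2.999, 0.249, 0.164), RR gives ψ = 0.177, H_out = 5.253 kJ/mol
Linear interpolation between T = 315.8 (H_out = 5.253) and T = 317.8 (H_out = 6.162) on hF = 5.725 gives T ≈ 316.8 K, at which ψ = 0.19.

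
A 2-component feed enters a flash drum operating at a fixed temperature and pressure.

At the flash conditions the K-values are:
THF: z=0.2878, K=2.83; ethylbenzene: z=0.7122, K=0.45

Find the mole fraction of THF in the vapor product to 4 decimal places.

y_THF = 0.6540

Material balance + equilibrium reduce to Σ zᵢ(Kᵢ−1)/(1+ψ(Kᵢ−1)) = 0.
Check two-phase: ΣzᵢKᵢ = 1.1350 > 1 and Σzᵢ/Kᵢ = 1.6844 > 1, so g(0) = 0.1350 > 0 and g(1) = -0.6844 < 0.
Newton–Raphson from ψ = 0.38:
  ψ = 0.3800: g = -0.18456, g' = -0.6796 → ψ = 0.1084
  ψ = 0.1084: g = 0.02291, g' = -0.9147 → ψ = 0.1335
  ψ = 0.1335: g = 0.00053, g' = -0.8735 → ψ = 0.1341
Converged at ψ = 0.1341.
Compositions from xᵢ = zᵢ/(1+ψ(Kᵢ−1)), yᵢ = Kᵢxᵢ:
  THF: x = 0.2311, y = 0.6540
  ethylbenzene: x = 0.7689, y = 0.3460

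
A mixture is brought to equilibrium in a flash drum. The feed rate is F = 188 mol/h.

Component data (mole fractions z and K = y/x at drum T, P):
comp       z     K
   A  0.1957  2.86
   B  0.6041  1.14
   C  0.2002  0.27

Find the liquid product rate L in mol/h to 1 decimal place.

Material balance + equilibrium reduce to Σ zᵢ(Kᵢ−1)/(1+V/F(Kᵢ−1)) = 0.
Feasibility: ΣzᵢKᵢ = 1.3024, Σzᵢ/Kᵢ = 1.3398 — both > 1, two phases present.
Newton iteration, V/F⁰ = 0.5:
  V/F = 0.5000: g = 0.03749, g' = -0.4567 → V/F = 0.5821
  V/F = 0.5821: g = -0.00116, g' = -0.4888 → V/F = 0.5797
Converged at V/F = 0.5797.
Then V = V/F·F = 0.5797·188 = 109.0 mol/h and L = F − V = 79.0 mol/h.

L = 79.0 mol/h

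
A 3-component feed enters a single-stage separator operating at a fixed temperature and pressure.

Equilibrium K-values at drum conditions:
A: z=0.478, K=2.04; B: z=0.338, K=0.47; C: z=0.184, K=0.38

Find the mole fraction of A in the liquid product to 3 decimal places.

Rachford–Rice: g(β) = Σ zᵢ(Kᵢ−1)/(1+β(Kᵢ−1)) = 0.
Check two-phase: ΣzᵢKᵢ = 1.204 > 1 and Σzᵢ/Kᵢ = 1.438 > 1, so g(0) = 0.204 > 0 and g(1) = -0.438 < 0.
Iterate (Newton) starting at β = 0.59:
  β = 0.590: g = -0.1324, g' = -0.575 → β = 0.360
  β = 0.360: g = -0.0064, g' = -0.536 → β = 0.348
Converged at β = 0.348.
Compositions from xᵢ = zᵢ/(1+β(Kᵢ−1)), yᵢ = Kᵢxᵢ:
  A: x = 0.351, y = 0.716
  B: x = 0.414, y = 0.195
  C: x = 0.235, y = 0.089

x_A = 0.351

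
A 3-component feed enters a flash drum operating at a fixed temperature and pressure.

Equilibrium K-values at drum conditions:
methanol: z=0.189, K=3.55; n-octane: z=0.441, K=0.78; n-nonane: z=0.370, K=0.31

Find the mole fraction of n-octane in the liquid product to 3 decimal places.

Material balance + equilibrium reduce to Σ zᵢ(Kᵢ−1)/(1+β(Kᵢ−1)) = 0.
Feasibility: ΣzᵢKᵢ = 1.130, Σzᵢ/Kᵢ = 1.812 — both > 1, two phases present.
Iterate (Newton) starting at β = 0.5:
  β = 0.500: g = -0.2869, g' = -0.675 → β = 0.075
  β = 0.075: g = 0.0368, g' = -1.084 → β = 0.109
  β = 0.109: g = 0.0018, g' = -0.981 → β = 0.111
Converged at β = 0.111.
Compositions from xᵢ = zᵢ/(1+β(Kᵢ−1)), yᵢ = Kᵢxᵢ:
  methanol: x = 0.147, y = 0.523
  n-octane: x = 0.452, y = 0.353
  n-nonane: x = 0.401, y = 0.124

x_n-octane = 0.452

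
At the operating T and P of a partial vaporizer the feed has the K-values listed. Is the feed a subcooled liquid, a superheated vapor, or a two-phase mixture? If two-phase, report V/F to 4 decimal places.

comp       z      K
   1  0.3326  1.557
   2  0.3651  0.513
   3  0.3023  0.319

subcooled liquid

ΣzᵢKᵢ = 0.8016; Σzᵢ/Kᵢ = 1.8730.
Since ΣzᵢKᵢ < 1 the mixture is below its bubble point — single liquid phase.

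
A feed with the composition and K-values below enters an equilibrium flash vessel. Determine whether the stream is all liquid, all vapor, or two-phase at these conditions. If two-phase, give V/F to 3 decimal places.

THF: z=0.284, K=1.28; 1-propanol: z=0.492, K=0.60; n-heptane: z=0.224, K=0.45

all liquid

ΣzᵢKᵢ = 0.760; Σzᵢ/Kᵢ = 1.540.
Since ΣzᵢKᵢ < 1 the mixture is below its bubble point — single liquid phase.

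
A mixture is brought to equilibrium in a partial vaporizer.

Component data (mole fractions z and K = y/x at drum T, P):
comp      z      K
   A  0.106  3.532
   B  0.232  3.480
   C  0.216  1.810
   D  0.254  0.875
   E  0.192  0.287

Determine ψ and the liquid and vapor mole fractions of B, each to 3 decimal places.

Rachford–Rice: g(ψ) = Σ zᵢ(Kᵢ−1)/(1+ψ(Kᵢ−1)) = 0.
g(0) = ΣzᵢKᵢ − 1 = 0.850 and g(1) = 1 − Σzᵢ/Kᵢ = -0.175, so a root lies in (0, 1).
Iterate (Newton) starting at ψ = 0.4:
  ψ = 0.400: g = 0.3294, g' = -0.804 → ψ = 0.810
  ψ = 0.810: g = 0.0256, g' = -0.834 → ψ = 0.841
  ψ = 0.841: g = -0.0007, g' = -0.882 → ψ = 0.840
Converged at ψ = 0.840.
Compositions from xᵢ = zᵢ/(1+ψ(Kᵢ−1)), yᵢ = Kᵢxᵢ:
  A: x = 0.034, y = 0.120
  B: x = 0.075, y = 0.262
  C: x = 0.129, y = 0.233
  D: x = 0.284, y = 0.248
  E: x = 0.478, y = 0.137

ψ = 0.840, x_B = 0.075, y_B = 0.262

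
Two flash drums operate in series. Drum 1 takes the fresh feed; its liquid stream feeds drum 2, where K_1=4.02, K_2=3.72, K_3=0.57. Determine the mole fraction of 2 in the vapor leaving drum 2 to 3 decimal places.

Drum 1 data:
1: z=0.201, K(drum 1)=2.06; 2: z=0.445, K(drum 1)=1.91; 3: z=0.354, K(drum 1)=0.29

y_2 (drum 2) = 0.354

Drum 1:
Newton iteration, ψ₁⁰ = 0.5:
  ψ₁ = 0.500: g = 0.0279, g' = -0.699 → ψ₁ = 0.540
  ψ₁ = 0.540: g = -0.0005, g' = -0.726 → ψ₁ = 0.539
Converged at ψ₁ = 0.539.
Drum-1 compositions:
  1: x = 0.128, y = 0.263
  2: x = 0.299, y = 0.570
  3: x = 0.574, y = 0.166
Drum-2 feed = drum-1 liquid: z₂ = (0.1279, 0.2985, 0.5736).
Drum 2:
Material balance + equilibrium reduce to Σ zᵢ(Kᵢ−1)/(1+ψ₂(Kᵢ−1)) = 0.
Feasibility: ΣzᵢKᵢ = 1.952, Σzᵢ/Kᵢ = 1.118 — both > 1, two phases present.
Newton iteration, ψ₂⁰ = 0.5:
  ψ₂ = 0.500: g = 0.1838, g' = -0.754 → ψ₂ = 0.744
  ψ₂ = 0.744: g = 0.0250, g' = -0.582 → ψ₂ = 0.787
Converged at ψ₂ = 0.787.
  1: x = 0.038, y = 0.152
  2: x = 0.095, y = 0.354
  3: x = 0.867, y = 0.494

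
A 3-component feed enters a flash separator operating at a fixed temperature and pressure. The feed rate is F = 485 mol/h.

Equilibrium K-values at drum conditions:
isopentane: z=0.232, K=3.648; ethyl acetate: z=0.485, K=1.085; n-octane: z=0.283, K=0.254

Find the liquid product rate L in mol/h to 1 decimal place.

Material balance + equilibrium reduce to Σ zᵢ(Kᵢ−1)/(1+ψ(Kᵢ−1)) = 0.
g(0) = ΣzᵢKᵢ − 1 = 0.444 and g(1) = 1 − Σzᵢ/Kᵢ = -0.625, so a root lies in (0, 1).
Newton–Raphson from ψ = 0.51:
  ψ = 0.510: g = -0.0399, g' = -0.708 → ψ = 0.454
  ψ = 0.454: g = -0.0003, g' = -0.699 → ψ = 0.453
Converged at ψ = 0.453.
Then V = ψ·F = 0.4532·485 = 219.8 mol/h and L = F − V = 265.2 mol/h.

L = 265.2 mol/h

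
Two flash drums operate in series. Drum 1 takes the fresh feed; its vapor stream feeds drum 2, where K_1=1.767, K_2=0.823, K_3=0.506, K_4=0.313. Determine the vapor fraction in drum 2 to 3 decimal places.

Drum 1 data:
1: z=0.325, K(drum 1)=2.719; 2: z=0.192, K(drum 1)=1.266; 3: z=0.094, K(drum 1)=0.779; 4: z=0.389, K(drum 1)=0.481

Drum 1:
Material balance + equilibrium reduce to Σ zᵢ(Kᵢ−1)/(1+ψ₁(Kᵢ−1)) = 0.
Feasibility: ΣzᵢKᵢ = 1.387, Σzᵢ/Kᵢ = 1.201 — both > 1, two phases present.
Newton iteration, ψ₁⁰ = 0.5:
  ψ₁ = 0.500: g = 0.0495, g' = -0.485 → ψ₁ = 0.602
  ψ₁ = 0.602: g = 0.0010, g' = -0.470 → ψ₁ = 0.604
Converged at ψ₁ = 0.604.
Drum-1 compositions:
  1: x = 0.159, y = 0.434
  2: x = 0.165, y = 0.209
  3: x = 0.108, y = 0.085
  4: x = 0.567, y = 0.273
Drum-2 feed = drum-1 vapor: z₂ = (0.4335, 0.2094, 0.0845, 0.2726).
Drum 2:
Iterate (Newton) starting at ψ₂ = 0.5:
  ψ₂ = 0.500: g = -0.1410, g' = -0.476 → ψ₂ = 0.204
  ψ₂ = 0.204: g = -0.0150, g' = -0.397 → ψ₂ = 0.166
Converged at ψ₂ = 0.166.
  1: x = 0.385, y = 0.680
  2: x = 0.216, y = 0.178
  3: x = 0.092, y = 0.047
  4: x = 0.308, y = 0.096

V/F (drum 2) = 0.166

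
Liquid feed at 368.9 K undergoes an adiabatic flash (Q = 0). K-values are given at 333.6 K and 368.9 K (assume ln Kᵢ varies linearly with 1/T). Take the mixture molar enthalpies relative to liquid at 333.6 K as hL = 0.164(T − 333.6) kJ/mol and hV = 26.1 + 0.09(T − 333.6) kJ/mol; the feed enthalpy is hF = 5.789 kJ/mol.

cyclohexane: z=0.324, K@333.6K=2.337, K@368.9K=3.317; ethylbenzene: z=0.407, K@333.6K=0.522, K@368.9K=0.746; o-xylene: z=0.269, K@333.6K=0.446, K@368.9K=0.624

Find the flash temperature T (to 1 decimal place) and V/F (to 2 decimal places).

Adiabatic flash: solve Rachford–Rice at each trial T, then check hF = ψ·hV(T) + (1−ψ)·hL(T).
  T = 333.6 K: K = (2.337, 0.522, 0.446), RR gives ψ = 0.132, H_out = 3.436 kJ/mol
  T = 368.9 K: K = (3.317, 0.746, 0.624), RR gives ψ = 0.766, H_out = 23.790 kJ/mol
  T = 351.2 K: K = (2.807, 0.629, 0.532), RR gives ψ = 0.415, H_out = 13.177 kJ/mol
  T = 342.4 K: K = (2.567, 0.575, 0.488), RR gives ψ = 0.272, H_out = 8.377 kJ/mol
  T = 338.0 K: K = (2.451, 0.548, 0.467), RR gives ψ = 0.203, H_out = 5.944 kJ/mol
  T = 335.8 K: K = (2.394, 0.535, 0.456), RR gives ψ = 0.167, H_out = 4.702 kJ/mol
Linear interpolation between T = 335.8 (H_out = 4.702) and T = 338.0 (H_out = 5.944) on hF = 5.789 gives T ≈ 337.7 K, at which ψ = 0.20.

T = 337.7 K, V/F = 0.20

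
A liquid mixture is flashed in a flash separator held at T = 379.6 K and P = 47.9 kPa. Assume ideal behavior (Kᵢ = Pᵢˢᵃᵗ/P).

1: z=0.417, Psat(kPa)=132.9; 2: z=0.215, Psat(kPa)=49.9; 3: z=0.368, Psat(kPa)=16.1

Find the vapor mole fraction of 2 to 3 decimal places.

y_2 = 0.219

Raoult's law: Kᵢ = Pᵢˢᵃᵗ/P = Pᵢˢᵃᵗ/47.9.
  K_1 = 132.9/47.9 = 2.77453, K_2 = 49.9/47.9 = 1.04175, K_3 = 16.1/47.9 = 0.33612
Material balance + equilibrium reduce to Σ zᵢ(Kᵢ−1)/(1+β(Kᵢ−1)) = 0.
g(0) = ΣzᵢKᵢ − 1 = 0.505 and g(1) = 1 − Σzᵢ/Kᵢ = -0.452, so a root lies in (0, 1).
Iterate (Newton) starting at β = 0.5:
  β = 0.500: g = 0.0352, g' = -0.732 → β = 0.548
Converged at β = 0.548.
Compositions from xᵢ = zᵢ/(1+β(Kᵢ−1)), yᵢ = Kᵢxᵢ:
  1: x = 0.211, y = 0.587
  2: x = 0.210, y = 0.219
  3: x = 0.578, y = 0.194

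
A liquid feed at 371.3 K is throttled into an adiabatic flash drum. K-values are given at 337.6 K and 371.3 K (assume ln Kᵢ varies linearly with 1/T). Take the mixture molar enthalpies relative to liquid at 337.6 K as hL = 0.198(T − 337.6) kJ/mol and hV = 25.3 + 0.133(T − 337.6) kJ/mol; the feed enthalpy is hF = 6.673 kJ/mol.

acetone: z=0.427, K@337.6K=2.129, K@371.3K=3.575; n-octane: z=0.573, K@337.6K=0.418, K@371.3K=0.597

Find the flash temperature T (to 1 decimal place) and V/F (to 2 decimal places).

T = 338.9 K, V/F = 0.25

Adiabatic flash: solve Rachford–Rice at each trial T, then check hF = ψ·hV(T) + (1−ψ)·hL(T).
  T = 337.6 K: K = (2.129, 0.418), RR gives ψ = 0.226, H_out = 5.722 kJ/mol
  T = 371.3 K: K = (3.575, 0.597), RR gives ψ = 0.837, H_out = 26.016 kJ/mol
  T = 354.5 K: K = (2.795, 0.504), RR gives ψ = 0.542, H_out = 16.459 kJ/mol
  T = 346.1 K: K = (2.450, 0.460), RR gives ψ = 0.396, H_out = 11.481 kJ/mol
  T = 341.9 K: K = (2.288, 0.439), RR gives ψ = 0.316, H_out = 8.766 kJ/mol
  T = 339.8 K: K = (2.209, 0.429), RR gives ψ = 0.274, H_out = 7.319 kJ/mol
Linear interpolation between T = 337.6 (H_out = 5.722) and T = 339.8 (H_out = 7.319) on hF = 6.673 gives T ≈ 338.9 K, at which ψ = 0.25.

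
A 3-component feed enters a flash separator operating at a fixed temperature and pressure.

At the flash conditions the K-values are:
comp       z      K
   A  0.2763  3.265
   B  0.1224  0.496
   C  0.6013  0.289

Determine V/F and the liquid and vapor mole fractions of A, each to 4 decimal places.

V/F = 0.0889, x_A = 0.2300, y_A = 0.7509

Newton iteration, V/F⁰ = 0.55:
  V/F = 0.5500: g = -0.50875, g' = -1.1603 → V/F = 0.1115
  V/F = 0.1115: g = -0.03011, g' = -1.2969 → V/F = 0.0883
  V/F = 0.0883: g = 0.00076, g' = -1.3644 → V/F = 0.0889
Converged at V/F = 0.0889.
Compositions from xᵢ = zᵢ/(1+V/F(Kᵢ−1)), yᵢ = Kᵢxᵢ:
  A: x = 0.2300, y = 0.7509
  B: x = 0.1281, y = 0.0636
  C: x = 0.6419, y = 0.1855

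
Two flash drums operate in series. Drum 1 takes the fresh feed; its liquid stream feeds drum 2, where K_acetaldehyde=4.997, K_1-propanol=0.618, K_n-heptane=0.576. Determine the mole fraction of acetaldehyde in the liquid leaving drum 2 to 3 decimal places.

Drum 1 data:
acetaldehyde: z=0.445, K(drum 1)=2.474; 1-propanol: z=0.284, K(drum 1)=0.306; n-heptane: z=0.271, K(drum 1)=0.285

x_acetaldehyde (drum 2) = 0.092

Drum 1:
Let ψ₁ = V/F and solve Σ zᵢ(Kᵢ−1)/(1+ψ₁(Kᵢ−1)) = 0.
g(0) = ΣzᵢKᵢ − 1 = 0.265 and g(1) = 1 − Σzᵢ/Kᵢ = -1.059, so a root lies in (0, 1).
Newton iteration, ψ₁⁰ = 0.69:
  ψ₁ = 0.690: g = -0.4355, g' = -1.281 → ψ₁ = 0.350
  ψ₁ = 0.350: g = -0.0861, g' = -0.906 → ψ₁ = 0.255
Converged at ψ₁ = 0.255.
Drum-1 compositions:
  acetaldehyde: x = 0.323, y = 0.800
  1-propanol: x = 0.345, y = 0.106
  n-heptane: x = 0.332, y = 0.094
Drum-2 feed = drum-1 liquid: z₂ = (0.3233, 0.3452, 0.3315).
Drum 2:
Rachford–Rice: g(ψ₂) = Σ zᵢ(Kᵢ−1)/(1+ψ₂(Kᵢ−1)) = 0.
Feasibility: ΣzᵢKᵢ = 2.020, Σzᵢ/Kᵢ = 1.199 — both > 1, two phases present.
Newton–Raphson from ψ₂ = 0.49:
  ψ₂ = 0.490: g = 0.0972, g' = -0.761 → ψ₂ = 0.618
  ψ₂ = 0.618: g = 0.0096, g' = -0.625 → ψ₂ = 0.633
Converged at ψ₂ = 0.633.
  acetaldehyde: x = 0.092, y = 0.458
  1-propanol: x = 0.455, y = 0.281
  n-heptane: x = 0.453, y = 0.261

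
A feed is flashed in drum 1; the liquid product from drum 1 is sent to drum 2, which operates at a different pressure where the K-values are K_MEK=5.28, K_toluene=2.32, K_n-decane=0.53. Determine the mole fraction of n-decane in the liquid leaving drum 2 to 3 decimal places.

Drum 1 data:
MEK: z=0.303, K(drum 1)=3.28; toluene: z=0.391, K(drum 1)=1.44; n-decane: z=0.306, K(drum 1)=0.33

Drum 1:
Material balance + equilibrium reduce to Σ zᵢ(Kᵢ−1)/(1+ψ₁(Kᵢ−1)) = 0.
Feasibility: ΣzᵢKᵢ = 1.658, Σzᵢ/Kᵢ = 1.291 — both > 1, two phases present.
Iterate (Newton) starting at ψ₁ = 0.57:
  ψ₁ = 0.570: g = 0.1063, g' = -0.706 → ψ₁ = 0.721
  ψ₁ = 0.721: g = -0.0044, g' = -0.783 → ψ₁ = 0.715
Converged at ψ₁ = 0.715.
Drum-1 compositions:
  MEK: x = 0.115, y = 0.378
  toluene: x = 0.297, y = 0.428
  n-decane: x = 0.587, y = 0.194
Drum-2 feed = drum-1 liquid: z₂ = (0.1152, 0.2974, 0.5874).
Drum 2:
Let ψ₂ = V/F and solve Σ zᵢ(Kᵢ−1)/(1+ψ₂(Kᵢ−1)) = 0.
Feasibility: ΣzᵢKᵢ = 1.610, Σzᵢ/Kᵢ = 1.258 — both > 1, two phases present.
Newton–Raphson from ψ₂ = 0.47:
  ψ₂ = 0.470: g = 0.0517, g' = -0.644 → ψ₂ = 0.550
  ψ₂ = 0.550: g = 0.0020, g' = -0.597 → ψ₂ = 0.554
Converged at ψ₂ = 0.554.
  MEK: x = 0.034, y = 0.181
  toluene: x = 0.172, y = 0.399
  n-decane: x = 0.794, y = 0.421

x_n-decane (drum 2) = 0.794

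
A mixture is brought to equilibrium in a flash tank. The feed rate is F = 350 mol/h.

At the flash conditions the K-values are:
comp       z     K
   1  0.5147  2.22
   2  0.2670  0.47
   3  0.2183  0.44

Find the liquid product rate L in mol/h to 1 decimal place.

Rachford–Rice: g(ψ) = Σ zᵢ(Kᵢ−1)/(1+ψ(Kᵢ−1)) = 0.
Feasibility: ΣzᵢKᵢ = 1.3642, Σzᵢ/Kᵢ = 1.2961 — both > 1, two phases present.
Newton iteration, ψ⁰ = 0.5:
  ψ = 0.5000: g = 0.02770, g' = -0.5664 → ψ = 0.5489
Converged at ψ = 0.5489.
Then V = ψ·F = 0.5489·350 = 192.1 mol/h and L = F − V = 157.9 mol/h.

L = 157.9 mol/h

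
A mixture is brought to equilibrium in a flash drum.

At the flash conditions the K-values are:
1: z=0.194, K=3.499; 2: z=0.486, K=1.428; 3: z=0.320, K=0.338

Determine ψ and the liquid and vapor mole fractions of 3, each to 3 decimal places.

Rachford–Rice: g(ψ) = Σ zᵢ(Kᵢ−1)/(1+ψ(Kᵢ−1)) = 0.
g(0) = ΣzᵢKᵢ − 1 = 0.481 and g(1) = 1 − Σzᵢ/Kᵢ = -0.343, so a root lies in (0, 1).
Newton iteration, ψ⁰ = 0.47:
  ψ = 0.470: g = 0.0886, g' = -0.613 → ψ = 0.614
  ψ = 0.614: g = -0.0012, g' = -0.643 → ψ = 0.613
Converged at ψ = 0.613.
Compositions from xᵢ = zᵢ/(1+ψ(Kᵢ−1)), yᵢ = Kᵢxᵢ:
  1: x = 0.077, y = 0.268
  2: x = 0.385, y = 0.550
  3: x = 0.538, y = 0.182

ψ = 0.613, x_3 = 0.538, y_3 = 0.182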